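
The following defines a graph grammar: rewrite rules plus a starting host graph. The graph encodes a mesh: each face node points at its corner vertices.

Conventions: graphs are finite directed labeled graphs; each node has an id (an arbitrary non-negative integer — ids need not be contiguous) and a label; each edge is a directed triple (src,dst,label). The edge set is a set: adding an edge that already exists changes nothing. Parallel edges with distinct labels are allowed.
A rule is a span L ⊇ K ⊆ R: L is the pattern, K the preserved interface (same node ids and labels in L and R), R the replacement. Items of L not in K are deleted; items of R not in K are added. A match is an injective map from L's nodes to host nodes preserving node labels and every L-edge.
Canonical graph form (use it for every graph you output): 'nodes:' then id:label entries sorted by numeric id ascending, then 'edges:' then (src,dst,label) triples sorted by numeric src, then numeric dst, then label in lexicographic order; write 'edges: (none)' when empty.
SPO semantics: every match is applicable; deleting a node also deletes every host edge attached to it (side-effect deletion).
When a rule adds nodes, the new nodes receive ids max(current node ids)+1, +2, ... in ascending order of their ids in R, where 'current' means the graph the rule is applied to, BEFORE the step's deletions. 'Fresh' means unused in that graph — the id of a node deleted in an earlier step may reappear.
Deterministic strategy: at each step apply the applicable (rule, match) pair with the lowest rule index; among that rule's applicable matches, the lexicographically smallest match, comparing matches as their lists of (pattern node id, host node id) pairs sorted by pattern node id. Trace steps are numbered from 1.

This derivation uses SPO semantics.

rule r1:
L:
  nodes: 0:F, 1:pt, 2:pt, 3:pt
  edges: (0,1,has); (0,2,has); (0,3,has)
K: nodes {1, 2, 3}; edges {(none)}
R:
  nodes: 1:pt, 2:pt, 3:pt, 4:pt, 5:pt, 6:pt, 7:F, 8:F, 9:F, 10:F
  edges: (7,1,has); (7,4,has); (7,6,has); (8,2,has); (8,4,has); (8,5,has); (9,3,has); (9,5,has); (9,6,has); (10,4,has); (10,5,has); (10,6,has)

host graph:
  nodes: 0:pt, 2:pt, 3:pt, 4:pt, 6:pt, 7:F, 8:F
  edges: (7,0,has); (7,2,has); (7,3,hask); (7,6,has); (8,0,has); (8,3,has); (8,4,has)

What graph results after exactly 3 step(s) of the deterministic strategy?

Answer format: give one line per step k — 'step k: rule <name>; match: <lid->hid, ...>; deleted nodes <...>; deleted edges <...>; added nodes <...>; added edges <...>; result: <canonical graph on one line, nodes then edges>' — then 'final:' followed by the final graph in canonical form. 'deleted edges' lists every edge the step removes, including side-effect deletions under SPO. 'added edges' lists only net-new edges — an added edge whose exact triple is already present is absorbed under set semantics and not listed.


step 1: rule r1; match: 0->7, 1->0, 2->2, 3->6; deleted nodes 7; deleted edges (7,0,has); (7,2,has); (7,3,hask); (7,6,has); added nodes 9, 10, 11, 12, 13, 14, 15; added edges (12,0,has); (12,9,has); (12,11,has); (13,2,has); (13,9,has); (13,10,has); (14,6,has); (14,10,has); (14,11,has); (15,9,has); (15,10,has); (15,11,has); result: nodes: 0:pt, 2:pt, 3:pt, 4:pt, 6:pt, 8:F, 9:pt, 10:pt, 11:pt, 12:F, 13:F, 14:F, 15:F edges: (8,0,has); (8,3,has); (8,4,has); (12,0,has); (12,9,has); (12,11,has); (13,2,has); (13,9,has); (13,10,has); (14,6,has); (14,10,has); (14,11,has); (15,9,has); (15,10,has); (15,11,has)
step 2: rule r1; match: 0->8, 1->0, 2->3, 3->4; deleted nodes 8; deleted edges (8,0,has); (8,3,has); (8,4,has); added nodes 16, 17, 18, 19, 20, 21, 22; added edges (19,0,has); (19,16,has); (19,18,has); (20,3,has); (20,16,has); (20,17,has); (21,4,has); (21,17,has); (21,18,has); (22,16,has); (22,17,has); (22,18,has); result: nodes: 0:pt, 2:pt, 3:pt, 4:pt, 6:pt, 9:pt, 10:pt, 11:pt, 12:F, 13:F, 14:F, 15:F, 16:pt, 17:pt, 18:pt, 19:F, 20:F, 21:F, 22:F edges: (12,0,has); (12,9,has); (12,11,has); (13,2,has); (13,9,has); (13,10,has); (14,6,has); (14,10,has); (14,11,has); (15,9,has); (15,10,has); (15,11,has); (19,0,has); (19,16,has); (19,18,has); (20,3,has); (20,16,has); (20,17,has); (21,4,has); (21,17,has); (21,18,has); (22,16,has); (22,17,has); (22,18,has)
step 3: rule r1; match: 0->12, 1->0, 2->9, 3->11; deleted nodes 12; deleted edges (12,0,has); (12,9,has); (12,11,has); added nodes 23, 24, 25, 26, 27, 28, 29; added edges (26,0,has); (26,23,has); (26,25,has); (27,9,has); (27,23,has); (27,24,has); (28,11,has); (28,24,has); (28,25,has); (29,23,has); (29,24,has); (29,25,has); result: nodes: 0:pt, 2:pt, 3:pt, 4:pt, 6:pt, 9:pt, 10:pt, 11:pt, 13:F, 14:F, 15:F, 16:pt, 17:pt, 18:pt, 19:F, 20:F, 21:F, 22:F, 23:pt, 24:pt, 25:pt, 26:F, 27:F, 28:F, 29:F edges: (13,2,has); (13,9,has); (13,10,has); (14,6,has); (14,10,has); (14,11,has); (15,9,has); (15,10,has); (15,11,has); (19,0,has); (19,16,has); (19,18,has); (20,3,has); (20,16,has); (20,17,has); (21,4,has); (21,17,has); (21,18,has); (22,16,has); (22,17,has); (22,18,has); (26,0,has); (26,23,has); (26,25,has); (27,9,has); (27,23,has); (27,24,has); (28,11,has); (28,24,has); (28,25,has); (29,23,has); (29,24,has); (29,25,has)
final:
nodes: 0:pt, 2:pt, 3:pt, 4:pt, 6:pt, 9:pt, 10:pt, 11:pt, 13:F, 14:F, 15:F, 16:pt, 17:pt, 18:pt, 19:F, 20:F, 21:F, 22:F, 23:pt, 24:pt, 25:pt, 26:F, 27:F, 28:F, 29:F
edges: (13,2,has); (13,9,has); (13,10,has); (14,6,has); (14,10,has); (14,11,has); (15,9,has); (15,10,has); (15,11,has); (19,0,has); (19,16,has); (19,18,has); (20,3,has); (20,16,has); (20,17,has); (21,4,has); (21,17,has); (21,18,has); (22,16,has); (22,17,has); (22,18,has); (26,0,has); (26,23,has); (26,25,has); (27,9,has); (27,23,has); (27,24,has); (28,11,has); (28,24,has); (28,25,has); (29,23,has); (29,24,has); (29,25,has)


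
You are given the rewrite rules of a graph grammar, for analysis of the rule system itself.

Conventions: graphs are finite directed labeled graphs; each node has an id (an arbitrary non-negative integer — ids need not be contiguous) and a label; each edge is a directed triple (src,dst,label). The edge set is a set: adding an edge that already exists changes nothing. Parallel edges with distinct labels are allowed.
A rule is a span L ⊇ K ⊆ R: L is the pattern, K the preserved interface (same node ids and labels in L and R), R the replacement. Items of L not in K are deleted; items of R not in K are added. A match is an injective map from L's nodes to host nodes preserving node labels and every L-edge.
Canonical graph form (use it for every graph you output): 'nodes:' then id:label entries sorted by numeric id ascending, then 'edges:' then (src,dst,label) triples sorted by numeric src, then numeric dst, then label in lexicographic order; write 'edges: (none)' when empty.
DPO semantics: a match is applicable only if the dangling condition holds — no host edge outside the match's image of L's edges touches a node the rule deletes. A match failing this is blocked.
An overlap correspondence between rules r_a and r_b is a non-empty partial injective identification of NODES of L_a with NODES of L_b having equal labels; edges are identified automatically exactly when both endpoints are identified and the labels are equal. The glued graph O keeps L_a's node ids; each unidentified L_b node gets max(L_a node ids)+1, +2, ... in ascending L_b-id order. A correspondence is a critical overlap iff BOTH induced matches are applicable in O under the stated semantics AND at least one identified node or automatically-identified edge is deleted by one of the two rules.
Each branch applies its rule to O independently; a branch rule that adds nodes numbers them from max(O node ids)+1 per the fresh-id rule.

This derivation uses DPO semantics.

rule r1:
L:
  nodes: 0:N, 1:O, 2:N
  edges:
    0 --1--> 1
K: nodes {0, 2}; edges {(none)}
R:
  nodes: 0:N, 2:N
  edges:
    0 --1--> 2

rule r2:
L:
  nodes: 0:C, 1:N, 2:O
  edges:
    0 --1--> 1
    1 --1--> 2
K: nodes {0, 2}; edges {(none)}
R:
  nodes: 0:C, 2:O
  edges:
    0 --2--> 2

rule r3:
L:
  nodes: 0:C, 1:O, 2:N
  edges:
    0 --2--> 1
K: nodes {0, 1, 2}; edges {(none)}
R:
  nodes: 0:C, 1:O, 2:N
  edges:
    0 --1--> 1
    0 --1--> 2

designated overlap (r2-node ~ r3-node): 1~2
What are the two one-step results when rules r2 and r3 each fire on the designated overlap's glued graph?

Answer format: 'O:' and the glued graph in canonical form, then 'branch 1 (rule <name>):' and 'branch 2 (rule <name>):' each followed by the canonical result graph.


O:
nodes: 0:C, 1:N, 2:O, 3:C, 4:O
edges: (0,1,1); (1,2,1); (3,4,2)
branch 1 (rule r2):
nodes: 0:C, 2:O, 3:C, 4:O
edges: (0,2,2); (3,4,2)
branch 2 (rule r3):
nodes: 0:C, 1:N, 2:O, 3:C, 4:O
edges: (0,1,1); (1,2,1); (3,1,1); (3,4,1)


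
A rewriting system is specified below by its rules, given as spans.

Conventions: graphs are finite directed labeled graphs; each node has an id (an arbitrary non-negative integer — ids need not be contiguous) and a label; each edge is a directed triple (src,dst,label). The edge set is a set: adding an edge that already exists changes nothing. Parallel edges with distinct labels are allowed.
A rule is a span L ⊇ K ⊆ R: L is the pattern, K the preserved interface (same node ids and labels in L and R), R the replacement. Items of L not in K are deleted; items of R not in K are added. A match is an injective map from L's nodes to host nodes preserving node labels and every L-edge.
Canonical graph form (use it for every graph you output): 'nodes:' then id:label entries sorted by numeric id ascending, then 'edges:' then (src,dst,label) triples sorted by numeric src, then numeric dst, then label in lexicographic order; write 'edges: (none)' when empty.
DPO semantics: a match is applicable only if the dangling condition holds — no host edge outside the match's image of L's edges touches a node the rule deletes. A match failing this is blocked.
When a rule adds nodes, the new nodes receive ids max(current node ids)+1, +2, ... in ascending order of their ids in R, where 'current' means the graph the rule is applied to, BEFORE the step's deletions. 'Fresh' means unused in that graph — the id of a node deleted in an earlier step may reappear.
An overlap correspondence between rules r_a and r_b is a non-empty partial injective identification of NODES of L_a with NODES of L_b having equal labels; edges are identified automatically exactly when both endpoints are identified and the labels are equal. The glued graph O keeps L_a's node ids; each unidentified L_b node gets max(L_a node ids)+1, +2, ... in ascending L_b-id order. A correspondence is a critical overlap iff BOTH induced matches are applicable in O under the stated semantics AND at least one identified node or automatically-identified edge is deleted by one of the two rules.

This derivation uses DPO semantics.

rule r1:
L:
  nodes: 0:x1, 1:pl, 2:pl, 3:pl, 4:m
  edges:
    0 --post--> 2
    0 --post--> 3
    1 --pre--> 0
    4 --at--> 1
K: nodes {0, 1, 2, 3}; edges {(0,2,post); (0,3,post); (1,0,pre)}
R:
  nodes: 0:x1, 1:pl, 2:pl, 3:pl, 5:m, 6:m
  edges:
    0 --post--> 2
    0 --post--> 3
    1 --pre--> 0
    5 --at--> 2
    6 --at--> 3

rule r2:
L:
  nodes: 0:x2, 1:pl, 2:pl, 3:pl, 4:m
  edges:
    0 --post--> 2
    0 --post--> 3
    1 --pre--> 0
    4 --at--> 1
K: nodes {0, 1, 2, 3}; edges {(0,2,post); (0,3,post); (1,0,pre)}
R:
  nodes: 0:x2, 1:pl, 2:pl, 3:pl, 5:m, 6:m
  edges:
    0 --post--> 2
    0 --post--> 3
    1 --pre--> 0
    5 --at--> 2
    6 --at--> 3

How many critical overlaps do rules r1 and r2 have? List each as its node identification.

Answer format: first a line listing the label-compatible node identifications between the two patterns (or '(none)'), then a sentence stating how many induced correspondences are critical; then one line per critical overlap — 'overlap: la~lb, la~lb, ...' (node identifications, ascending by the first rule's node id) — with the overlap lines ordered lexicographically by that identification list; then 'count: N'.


label-compatible node identifications between L(r1) and L(r2): 1~1, 1~2, 1~3, 2~1, 2~2, 2~3, 3~1, 3~2, 3~3, 4~4
7 of the induced correspondences are critical overlaps of r1 and r2.
overlap: 1~1, 2~2, 3~3, 4~4
overlap: 1~1, 2~2, 4~4
overlap: 1~1, 2~3, 3~2, 4~4
overlap: 1~1, 2~3, 4~4
overlap: 1~1, 3~2, 4~4
overlap: 1~1, 3~3, 4~4
overlap: 1~1, 4~4
count: 7


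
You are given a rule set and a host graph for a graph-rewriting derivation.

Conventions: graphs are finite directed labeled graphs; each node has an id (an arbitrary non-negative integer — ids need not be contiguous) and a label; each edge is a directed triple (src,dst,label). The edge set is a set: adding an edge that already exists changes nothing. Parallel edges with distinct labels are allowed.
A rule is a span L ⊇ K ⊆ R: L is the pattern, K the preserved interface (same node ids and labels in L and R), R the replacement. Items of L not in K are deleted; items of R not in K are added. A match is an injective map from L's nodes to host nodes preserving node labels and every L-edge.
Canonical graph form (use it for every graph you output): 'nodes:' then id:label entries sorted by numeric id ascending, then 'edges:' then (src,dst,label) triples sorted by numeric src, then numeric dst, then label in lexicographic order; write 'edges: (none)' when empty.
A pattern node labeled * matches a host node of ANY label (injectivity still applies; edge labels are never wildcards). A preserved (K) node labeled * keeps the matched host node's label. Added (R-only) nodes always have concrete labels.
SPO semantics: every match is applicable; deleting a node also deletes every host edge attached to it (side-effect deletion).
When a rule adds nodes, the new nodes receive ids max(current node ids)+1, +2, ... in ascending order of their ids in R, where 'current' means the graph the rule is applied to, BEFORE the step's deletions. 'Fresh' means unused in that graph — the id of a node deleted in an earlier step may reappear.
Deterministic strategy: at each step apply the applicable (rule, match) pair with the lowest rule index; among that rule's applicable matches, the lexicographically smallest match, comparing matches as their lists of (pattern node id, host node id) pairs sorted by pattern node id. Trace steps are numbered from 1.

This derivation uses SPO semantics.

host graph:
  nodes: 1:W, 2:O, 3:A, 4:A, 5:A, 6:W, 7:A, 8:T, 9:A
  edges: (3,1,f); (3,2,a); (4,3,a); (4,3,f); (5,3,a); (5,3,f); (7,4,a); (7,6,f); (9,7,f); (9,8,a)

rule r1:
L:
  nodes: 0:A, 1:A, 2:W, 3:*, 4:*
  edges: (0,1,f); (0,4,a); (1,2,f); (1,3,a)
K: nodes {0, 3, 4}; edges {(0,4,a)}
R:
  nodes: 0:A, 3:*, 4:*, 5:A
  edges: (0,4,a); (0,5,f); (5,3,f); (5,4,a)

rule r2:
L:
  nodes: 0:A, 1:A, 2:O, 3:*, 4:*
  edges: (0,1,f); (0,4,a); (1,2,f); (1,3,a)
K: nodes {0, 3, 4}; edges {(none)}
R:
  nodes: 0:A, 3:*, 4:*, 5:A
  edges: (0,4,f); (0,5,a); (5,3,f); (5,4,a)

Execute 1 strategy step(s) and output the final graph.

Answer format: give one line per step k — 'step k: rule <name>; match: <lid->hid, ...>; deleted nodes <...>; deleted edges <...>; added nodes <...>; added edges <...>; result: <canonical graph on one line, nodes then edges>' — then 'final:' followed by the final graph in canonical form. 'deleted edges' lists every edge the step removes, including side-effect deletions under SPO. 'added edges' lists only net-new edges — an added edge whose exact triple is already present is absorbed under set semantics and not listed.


step 1: rule r1; match: 0->9, 1->7, 2->6, 3->4, 4->8; deleted nodes 6, 7; deleted edges (7,4,a); (7,6,f); (9,7,f); added nodes 10; added edges (9,10,f); (10,4,f); (10,8,a); result: nodes: 1:W, 2:O, 3:A, 4:A, 5:A, 8:T, 9:A, 10:A edges: (3,1,f); (3,2,a); (4,3,a); (4,3,f); (5,3,a); (5,3,f); (9,8,a); (9,10,f); (10,4,f); (10,8,a)
final:
nodes: 1:W, 2:O, 3:A, 4:A, 5:A, 8:T, 9:A, 10:A
edges: (3,1,f); (3,2,a); (4,3,a); (4,3,f); (5,3,a); (5,3,f); (9,8,a); (9,10,f); (10,4,f); (10,8,a)


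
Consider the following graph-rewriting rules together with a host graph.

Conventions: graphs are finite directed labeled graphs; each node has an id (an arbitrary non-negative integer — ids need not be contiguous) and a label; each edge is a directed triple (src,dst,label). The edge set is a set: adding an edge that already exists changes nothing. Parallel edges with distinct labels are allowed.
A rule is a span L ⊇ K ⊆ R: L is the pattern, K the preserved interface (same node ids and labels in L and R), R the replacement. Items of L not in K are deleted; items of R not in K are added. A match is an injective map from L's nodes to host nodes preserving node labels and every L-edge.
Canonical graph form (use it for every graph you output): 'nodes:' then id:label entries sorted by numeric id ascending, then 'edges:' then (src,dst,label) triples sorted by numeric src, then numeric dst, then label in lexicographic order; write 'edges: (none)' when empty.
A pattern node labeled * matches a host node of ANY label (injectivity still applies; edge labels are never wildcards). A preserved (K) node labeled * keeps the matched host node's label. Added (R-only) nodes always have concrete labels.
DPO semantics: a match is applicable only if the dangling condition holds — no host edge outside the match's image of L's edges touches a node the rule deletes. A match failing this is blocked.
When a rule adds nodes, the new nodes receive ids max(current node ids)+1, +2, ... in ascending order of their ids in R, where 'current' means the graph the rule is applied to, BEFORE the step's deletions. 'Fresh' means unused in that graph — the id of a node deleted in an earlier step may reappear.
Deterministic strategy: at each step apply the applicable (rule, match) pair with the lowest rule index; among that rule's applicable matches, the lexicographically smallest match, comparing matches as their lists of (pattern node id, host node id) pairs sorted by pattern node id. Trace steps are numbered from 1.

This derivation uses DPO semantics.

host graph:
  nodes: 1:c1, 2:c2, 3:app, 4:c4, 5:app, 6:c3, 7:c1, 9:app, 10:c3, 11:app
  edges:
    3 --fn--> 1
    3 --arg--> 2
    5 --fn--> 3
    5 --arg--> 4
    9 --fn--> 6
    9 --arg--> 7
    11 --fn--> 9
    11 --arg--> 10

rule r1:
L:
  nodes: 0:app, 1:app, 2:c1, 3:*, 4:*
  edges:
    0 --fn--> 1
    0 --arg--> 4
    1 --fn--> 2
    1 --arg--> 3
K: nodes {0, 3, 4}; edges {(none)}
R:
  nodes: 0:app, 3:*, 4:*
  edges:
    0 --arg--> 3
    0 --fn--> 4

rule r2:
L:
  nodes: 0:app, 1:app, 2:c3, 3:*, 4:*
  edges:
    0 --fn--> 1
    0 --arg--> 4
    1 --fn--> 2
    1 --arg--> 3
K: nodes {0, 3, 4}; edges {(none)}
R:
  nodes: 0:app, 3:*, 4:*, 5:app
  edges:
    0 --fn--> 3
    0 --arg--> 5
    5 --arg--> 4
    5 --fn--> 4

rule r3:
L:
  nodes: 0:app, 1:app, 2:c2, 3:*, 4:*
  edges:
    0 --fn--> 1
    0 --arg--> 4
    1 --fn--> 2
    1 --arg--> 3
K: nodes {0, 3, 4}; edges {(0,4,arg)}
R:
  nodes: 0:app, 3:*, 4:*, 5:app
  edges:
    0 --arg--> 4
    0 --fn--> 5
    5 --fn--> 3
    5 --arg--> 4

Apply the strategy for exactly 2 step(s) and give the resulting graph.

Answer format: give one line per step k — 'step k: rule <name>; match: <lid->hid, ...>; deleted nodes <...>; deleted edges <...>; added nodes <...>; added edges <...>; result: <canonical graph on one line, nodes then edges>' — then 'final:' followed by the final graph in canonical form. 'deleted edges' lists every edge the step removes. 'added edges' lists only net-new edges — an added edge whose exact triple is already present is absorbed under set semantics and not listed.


step 1: rule r1; match: 0->5, 1->3, 2->1, 3->2, 4->4; deleted nodes 1, 3; deleted edges (3,1,fn); (3,2,arg); (5,3,fn); (5,4,arg); added nodes (none); added edges (5,2,arg); (5,4,fn); result: nodes: 2:c2, 4:c4, 5:app, 6:c3, 7:c1, 9:app, 10:c3, 11:app edges: (5,2,arg); (5,4,fn); (9,6,fn); (9,7,arg); (11,9,fn); (11,10,arg)
step 2: rule r2; match: 0->11, 1->9, 2->6, 3->7, 4->10; deleted nodes 6, 9; deleted edges (9,6,fn); (9,7,arg); (11,9,fn); (11,10,arg); added nodes 12; added edges (11,7,fn); (11,12,arg); (12,10,arg); (12,10,fn); result: nodes: 2:c2, 4:c4, 5:app, 7:c1, 10:c3, 11:app, 12:app edges: (5,2,arg); (5,4,fn); (11,7,fn); (11,12,arg); (12,10,arg); (12,10,fn)
final:
nodes: 2:c2, 4:c4, 5:app, 7:c1, 10:c3, 11:app, 12:app
edges: (5,2,arg); (5,4,fn); (11,7,fn); (11,12,arg); (12,10,arg); (12,10,fn)


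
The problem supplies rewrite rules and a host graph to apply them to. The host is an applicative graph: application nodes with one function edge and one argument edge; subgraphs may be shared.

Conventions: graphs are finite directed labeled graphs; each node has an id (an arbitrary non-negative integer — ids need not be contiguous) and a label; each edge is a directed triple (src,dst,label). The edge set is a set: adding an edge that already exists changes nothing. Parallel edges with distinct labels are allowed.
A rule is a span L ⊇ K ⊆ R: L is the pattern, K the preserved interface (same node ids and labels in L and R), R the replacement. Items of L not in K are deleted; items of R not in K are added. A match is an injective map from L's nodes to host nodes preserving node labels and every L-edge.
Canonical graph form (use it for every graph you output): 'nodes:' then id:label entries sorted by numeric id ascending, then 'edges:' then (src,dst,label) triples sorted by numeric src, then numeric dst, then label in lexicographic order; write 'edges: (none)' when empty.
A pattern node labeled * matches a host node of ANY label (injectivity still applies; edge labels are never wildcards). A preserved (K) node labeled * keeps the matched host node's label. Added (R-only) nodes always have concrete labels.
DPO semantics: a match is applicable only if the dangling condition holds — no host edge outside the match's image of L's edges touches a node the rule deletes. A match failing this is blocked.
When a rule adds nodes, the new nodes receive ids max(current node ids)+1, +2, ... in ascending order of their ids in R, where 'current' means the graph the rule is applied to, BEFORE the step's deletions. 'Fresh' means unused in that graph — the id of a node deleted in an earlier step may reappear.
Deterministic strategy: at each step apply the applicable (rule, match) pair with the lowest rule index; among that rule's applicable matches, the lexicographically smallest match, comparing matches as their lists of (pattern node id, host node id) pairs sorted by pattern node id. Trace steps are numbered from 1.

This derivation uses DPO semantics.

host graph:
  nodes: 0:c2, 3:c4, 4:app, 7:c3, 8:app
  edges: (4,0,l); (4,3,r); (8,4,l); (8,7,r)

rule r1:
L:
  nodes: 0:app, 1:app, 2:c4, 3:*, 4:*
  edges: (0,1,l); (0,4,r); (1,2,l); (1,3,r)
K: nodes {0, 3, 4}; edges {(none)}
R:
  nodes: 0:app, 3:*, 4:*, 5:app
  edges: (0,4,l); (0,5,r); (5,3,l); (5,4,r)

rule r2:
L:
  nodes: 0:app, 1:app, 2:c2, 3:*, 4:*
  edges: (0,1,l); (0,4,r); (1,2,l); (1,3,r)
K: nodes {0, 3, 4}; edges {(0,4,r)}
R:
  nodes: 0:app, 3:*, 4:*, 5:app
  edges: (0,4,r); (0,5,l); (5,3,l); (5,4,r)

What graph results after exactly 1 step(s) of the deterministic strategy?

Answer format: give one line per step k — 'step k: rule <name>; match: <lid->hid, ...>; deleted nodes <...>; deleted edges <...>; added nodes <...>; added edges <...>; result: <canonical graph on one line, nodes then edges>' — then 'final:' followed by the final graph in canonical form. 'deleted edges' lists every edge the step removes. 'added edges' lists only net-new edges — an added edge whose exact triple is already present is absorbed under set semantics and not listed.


step 1: rule r2; match: 0->8, 1->4, 2->0, 3->3, 4->7; deleted nodes 0, 4; deleted edges (4,0,l); (4,3,r); (8,4,l); added nodes 9; added edges (8,9,l); (9,3,l); (9,7,r); result: nodes: 3:c4, 7:c3, 8:app, 9:app edges: (8,7,r); (8,9,l); (9,3,l); (9,7,r)
final:
nodes: 3:c4, 7:c3, 8:app, 9:app
edges: (8,7,r); (8,9,l); (9,3,l); (9,7,r)


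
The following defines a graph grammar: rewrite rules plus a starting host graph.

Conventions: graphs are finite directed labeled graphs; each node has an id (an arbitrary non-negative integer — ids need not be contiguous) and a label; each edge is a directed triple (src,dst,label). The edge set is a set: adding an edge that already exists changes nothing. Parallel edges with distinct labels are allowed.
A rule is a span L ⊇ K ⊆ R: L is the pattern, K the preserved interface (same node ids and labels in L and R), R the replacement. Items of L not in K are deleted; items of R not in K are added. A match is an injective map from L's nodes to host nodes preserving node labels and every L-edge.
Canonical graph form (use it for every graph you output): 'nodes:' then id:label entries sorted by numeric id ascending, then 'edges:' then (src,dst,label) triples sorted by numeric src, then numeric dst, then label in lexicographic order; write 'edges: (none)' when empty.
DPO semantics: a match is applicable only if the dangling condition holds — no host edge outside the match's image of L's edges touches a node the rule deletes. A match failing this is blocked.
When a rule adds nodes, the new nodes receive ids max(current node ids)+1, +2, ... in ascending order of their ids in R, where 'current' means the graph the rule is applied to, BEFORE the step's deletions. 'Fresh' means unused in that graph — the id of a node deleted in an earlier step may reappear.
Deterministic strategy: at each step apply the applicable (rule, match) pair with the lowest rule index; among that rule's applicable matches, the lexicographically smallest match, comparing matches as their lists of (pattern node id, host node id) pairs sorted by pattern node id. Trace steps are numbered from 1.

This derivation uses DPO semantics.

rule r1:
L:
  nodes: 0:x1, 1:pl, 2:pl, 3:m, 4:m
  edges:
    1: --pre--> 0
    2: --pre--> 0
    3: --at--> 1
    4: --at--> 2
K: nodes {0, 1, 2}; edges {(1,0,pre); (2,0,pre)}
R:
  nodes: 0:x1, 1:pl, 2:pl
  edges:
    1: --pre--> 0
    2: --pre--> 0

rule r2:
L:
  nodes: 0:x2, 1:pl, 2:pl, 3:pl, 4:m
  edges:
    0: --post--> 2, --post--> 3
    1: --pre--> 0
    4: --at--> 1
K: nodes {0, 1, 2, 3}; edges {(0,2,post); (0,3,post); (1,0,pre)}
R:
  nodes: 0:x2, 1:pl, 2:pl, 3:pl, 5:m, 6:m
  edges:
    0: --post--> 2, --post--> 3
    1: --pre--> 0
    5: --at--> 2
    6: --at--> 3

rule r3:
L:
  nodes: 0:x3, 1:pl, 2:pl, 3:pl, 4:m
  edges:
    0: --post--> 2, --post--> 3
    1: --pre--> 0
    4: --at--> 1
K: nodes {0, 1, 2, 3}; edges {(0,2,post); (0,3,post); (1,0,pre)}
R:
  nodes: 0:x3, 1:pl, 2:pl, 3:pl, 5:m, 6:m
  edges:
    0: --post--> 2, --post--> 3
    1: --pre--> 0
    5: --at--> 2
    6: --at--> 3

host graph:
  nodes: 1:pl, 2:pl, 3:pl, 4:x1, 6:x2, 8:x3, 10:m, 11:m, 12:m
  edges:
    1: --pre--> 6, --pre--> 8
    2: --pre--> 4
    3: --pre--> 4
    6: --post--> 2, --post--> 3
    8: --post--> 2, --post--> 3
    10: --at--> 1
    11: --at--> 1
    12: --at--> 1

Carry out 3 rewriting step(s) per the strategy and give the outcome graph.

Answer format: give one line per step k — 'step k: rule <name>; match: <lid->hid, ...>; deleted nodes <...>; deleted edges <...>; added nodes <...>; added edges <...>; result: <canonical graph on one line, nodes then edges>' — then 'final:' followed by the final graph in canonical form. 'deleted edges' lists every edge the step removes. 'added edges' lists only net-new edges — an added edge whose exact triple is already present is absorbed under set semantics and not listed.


step 1: rule r2; match: 0->6, 1->1, 2->2, 3->3, 4->10; deleted nodes 10; deleted edges (10,1,at); added nodes 13, 14; added edges (13,2,at); (14,3,at); result: nodes: 1:pl, 2:pl, 3:pl, 4:x1, 6:x2, 8:x3, 11:m, 12:m, 13:m, 14:m edges: (1,6,pre); (1,8,pre); (2,4,pre); (3,4,pre); (6,2,post); (6,3,post); (8,2,post); (8,3,post); (11,1,at); (12,1,at); (13,2,at); (14,3,at)
step 2: rule r1; match: 0->4, 1->2, 2->3, 3->13, 4->14; deleted nodes 13, 14; deleted edges (13,2,at); (14,3,at); added nodes (none); added edges (none); result: nodes: 1:pl, 2:pl, 3:pl, 4:x1, 6:x2, 8:x3, 11:m, 12:m edges: (1,6,pre); (1,8,pre); (2,4,pre); (3,4,pre); (6,2,post); (6,3,post); (8,2,post); (8,3,post); (11,1,at); (12,1,at)
step 3: rule r2; match: 0->6, 1->1, 2->2, 3->3, 4->11; deleted nodes 11; deleted edges (11,1,at); added nodes 13, 14; added edges (13,2,at); (14,3,at); result: nodes: 1:pl, 2:pl, 3:pl, 4:x1, 6:x2, 8:x3, 12:m, 13:m, 14:m edges: (1,6,pre); (1,8,pre); (2,4,pre); (3,4,pre); (6,2,post); (6,3,post); (8,2,post); (8,3,post); (12,1,at); (13,2,at); (14,3,at)
final:
nodes: 1:pl, 2:pl, 3:pl, 4:x1, 6:x2, 8:x3, 12:m, 13:m, 14:m
edges: (1,6,pre); (1,8,pre); (2,4,pre); (3,4,pre); (6,2,post); (6,3,post); (8,2,post); (8,3,post); (12,1,at); (13,2,at); (14,3,at)


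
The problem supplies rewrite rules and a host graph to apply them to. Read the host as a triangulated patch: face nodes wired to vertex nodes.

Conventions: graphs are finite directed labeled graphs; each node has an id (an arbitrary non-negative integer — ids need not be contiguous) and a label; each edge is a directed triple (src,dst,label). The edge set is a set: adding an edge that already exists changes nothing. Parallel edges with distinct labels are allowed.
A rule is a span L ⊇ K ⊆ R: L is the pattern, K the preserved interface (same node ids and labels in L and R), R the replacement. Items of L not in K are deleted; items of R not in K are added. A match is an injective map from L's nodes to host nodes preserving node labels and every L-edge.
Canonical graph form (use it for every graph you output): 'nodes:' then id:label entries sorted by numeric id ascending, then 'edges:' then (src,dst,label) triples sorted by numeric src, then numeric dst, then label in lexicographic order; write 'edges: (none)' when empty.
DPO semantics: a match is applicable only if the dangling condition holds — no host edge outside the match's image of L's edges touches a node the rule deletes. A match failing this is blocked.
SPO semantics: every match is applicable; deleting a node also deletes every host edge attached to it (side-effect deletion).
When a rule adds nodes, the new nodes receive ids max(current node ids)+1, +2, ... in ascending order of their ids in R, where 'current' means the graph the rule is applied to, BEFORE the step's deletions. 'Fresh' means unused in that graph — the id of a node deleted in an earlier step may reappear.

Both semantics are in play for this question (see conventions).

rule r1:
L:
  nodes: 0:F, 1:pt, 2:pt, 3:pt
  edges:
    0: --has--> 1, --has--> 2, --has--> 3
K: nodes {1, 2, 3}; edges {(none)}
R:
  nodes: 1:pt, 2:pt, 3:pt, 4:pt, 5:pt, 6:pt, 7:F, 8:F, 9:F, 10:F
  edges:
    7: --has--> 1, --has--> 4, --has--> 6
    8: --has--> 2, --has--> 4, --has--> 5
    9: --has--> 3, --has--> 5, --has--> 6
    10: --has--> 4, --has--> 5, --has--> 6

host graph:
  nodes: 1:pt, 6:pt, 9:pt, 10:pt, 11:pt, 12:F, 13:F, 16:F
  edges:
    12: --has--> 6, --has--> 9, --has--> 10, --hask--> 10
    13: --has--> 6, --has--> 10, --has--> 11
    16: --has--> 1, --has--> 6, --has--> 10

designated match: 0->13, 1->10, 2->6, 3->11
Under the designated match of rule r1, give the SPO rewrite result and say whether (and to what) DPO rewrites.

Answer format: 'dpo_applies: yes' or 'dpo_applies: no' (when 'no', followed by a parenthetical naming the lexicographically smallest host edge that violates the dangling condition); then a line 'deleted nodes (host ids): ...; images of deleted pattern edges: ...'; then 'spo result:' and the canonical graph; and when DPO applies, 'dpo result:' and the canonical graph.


dpo_applies: yes
deleted nodes (host ids): 13; images of deleted pattern edges: (13,6,has); (13,10,has); (13,11,has)
spo result:
nodes: 1:pt, 6:pt, 9:pt, 10:pt, 11:pt, 12:F, 16:F, 17:pt, 18:pt, 19:pt, 20:F, 21:F, 22:F, 23:F
edges: (12,6,has); (12,9,has); (12,10,has); (12,10,hask); (16,1,has); (16,6,has); (16,10,has); (20,10,has); (20,17,has); (20,19,has); (21,6,has); (21,17,has); (21,18,has); (22,11,has); (22,18,has); (22,19,has); (23,17,has); (23,18,has); (23,19,has)
dpo result:
nodes: 1:pt, 6:pt, 9:pt, 10:pt, 11:pt, 12:F, 16:F, 17:pt, 18:pt, 19:pt, 20:F, 21:F, 22:F, 23:F
edges: (12,6,has); (12,9,has); (12,10,has); (12,10,hask); (16,1,has); (16,6,has); (16,10,has); (20,10,has); (20,17,has); (20,19,has); (21,6,has); (21,17,has); (21,18,has); (22,11,has); (22,18,has); (22,19,has); (23,17,has); (23,18,has); (23,19,has)


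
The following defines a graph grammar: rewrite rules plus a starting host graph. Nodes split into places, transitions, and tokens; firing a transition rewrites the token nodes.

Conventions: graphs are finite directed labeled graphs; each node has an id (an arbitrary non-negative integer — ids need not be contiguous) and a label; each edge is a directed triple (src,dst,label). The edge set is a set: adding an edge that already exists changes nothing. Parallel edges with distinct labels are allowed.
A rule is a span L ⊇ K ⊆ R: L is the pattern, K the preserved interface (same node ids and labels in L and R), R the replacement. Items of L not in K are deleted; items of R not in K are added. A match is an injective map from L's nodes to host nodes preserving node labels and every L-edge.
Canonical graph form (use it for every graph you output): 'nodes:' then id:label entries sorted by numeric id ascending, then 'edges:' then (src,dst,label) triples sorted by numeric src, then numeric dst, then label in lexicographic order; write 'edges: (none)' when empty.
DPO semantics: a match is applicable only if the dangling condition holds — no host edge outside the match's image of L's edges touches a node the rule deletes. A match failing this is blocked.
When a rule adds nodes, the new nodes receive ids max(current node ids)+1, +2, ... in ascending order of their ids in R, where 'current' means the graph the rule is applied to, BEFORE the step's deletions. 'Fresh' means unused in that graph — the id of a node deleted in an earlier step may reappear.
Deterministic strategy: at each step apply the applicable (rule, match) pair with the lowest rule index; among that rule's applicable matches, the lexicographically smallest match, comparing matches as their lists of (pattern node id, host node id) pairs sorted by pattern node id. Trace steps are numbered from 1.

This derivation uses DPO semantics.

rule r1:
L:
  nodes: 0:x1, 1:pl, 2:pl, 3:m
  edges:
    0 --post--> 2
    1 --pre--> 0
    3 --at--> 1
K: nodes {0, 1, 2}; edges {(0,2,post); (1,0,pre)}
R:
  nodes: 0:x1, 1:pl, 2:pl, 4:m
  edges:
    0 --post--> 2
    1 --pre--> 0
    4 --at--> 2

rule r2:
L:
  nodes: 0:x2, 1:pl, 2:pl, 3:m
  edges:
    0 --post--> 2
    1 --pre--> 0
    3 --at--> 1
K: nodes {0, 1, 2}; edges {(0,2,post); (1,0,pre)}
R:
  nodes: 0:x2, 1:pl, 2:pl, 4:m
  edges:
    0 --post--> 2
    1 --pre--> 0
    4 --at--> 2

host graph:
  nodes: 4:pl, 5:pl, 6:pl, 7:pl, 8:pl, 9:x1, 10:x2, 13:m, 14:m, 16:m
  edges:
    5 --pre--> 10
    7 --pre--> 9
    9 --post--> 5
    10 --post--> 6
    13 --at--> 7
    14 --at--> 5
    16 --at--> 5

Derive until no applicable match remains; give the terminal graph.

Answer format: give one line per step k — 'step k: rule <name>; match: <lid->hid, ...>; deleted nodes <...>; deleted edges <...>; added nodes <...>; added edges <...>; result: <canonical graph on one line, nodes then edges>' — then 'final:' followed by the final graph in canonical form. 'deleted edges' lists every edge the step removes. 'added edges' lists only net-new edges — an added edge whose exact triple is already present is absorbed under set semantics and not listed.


step 1: rule r1; match: 0->9, 1->7, 2->5, 3->13; deleted nodes 13; deleted edges (13,7,at); added nodes 17; added edges (17,5,at); result: nodes: 4:pl, 5:pl, 6:pl, 7:pl, 8:pl, 9:x1, 10:x2, 14:m, 16:m, 17:m edges: (5,10,pre); (7,9,pre); (9,5,post); (10,6,post); (14,5,at); (16,5,at); (17,5,at)
step 2: rule r2; match: 0->10, 1->5, 2->6, 3->14; deleted nodes 14; deleted edges (14,5,at); added nodes 18; added edges (18,6,at); result: nodes: 4:pl, 5:pl, 6:pl, 7:pl, 8:pl, 9:x1, 10:x2, 16:m, 17:m, 18:m edges: (5,10,pre); (7,9,pre); (9,5,post); (10,6,post); (16,5,at); (17,5,at); (18,6,at)
step 3: rule r2; match: 0->10, 1->5, 2->6, 3->16; deleted nodes 16; deleted edges (16,5,at); added nodes 19; added edges (19,6,at); result: nodes: 4:pl, 5:pl, 6:pl, 7:pl, 8:pl, 9:x1, 10:x2, 17:m, 18:m, 19:m edges: (5,10,pre); (7,9,pre); (9,5,post); (10,6,post); (17,5,at); (18,6,at); (19,6,at)
step 4: rule r2; match: 0->10, 1->5, 2->6, 3->17; deleted nodes 17; deleted edges (17,5,at); added nodes 20; added edges (20,6,at); result: nodes: 4:pl, 5:pl, 6:pl, 7:pl, 8:pl, 9:x1, 10:x2, 18:m, 19:m, 20:m edges: (5,10,pre); (7,9,pre); (9,5,post); (10,6,post); (18,6,at); (19,6,at); (20,6,at)
final:
nodes: 4:pl, 5:pl, 6:pl, 7:pl, 8:pl, 9:x1, 10:x2, 18:m, 19:m, 20:m
edges: (5,10,pre); (7,9,pre); (9,5,post); (10,6,post); (18,6,at); (19,6,at); (20,6,at)


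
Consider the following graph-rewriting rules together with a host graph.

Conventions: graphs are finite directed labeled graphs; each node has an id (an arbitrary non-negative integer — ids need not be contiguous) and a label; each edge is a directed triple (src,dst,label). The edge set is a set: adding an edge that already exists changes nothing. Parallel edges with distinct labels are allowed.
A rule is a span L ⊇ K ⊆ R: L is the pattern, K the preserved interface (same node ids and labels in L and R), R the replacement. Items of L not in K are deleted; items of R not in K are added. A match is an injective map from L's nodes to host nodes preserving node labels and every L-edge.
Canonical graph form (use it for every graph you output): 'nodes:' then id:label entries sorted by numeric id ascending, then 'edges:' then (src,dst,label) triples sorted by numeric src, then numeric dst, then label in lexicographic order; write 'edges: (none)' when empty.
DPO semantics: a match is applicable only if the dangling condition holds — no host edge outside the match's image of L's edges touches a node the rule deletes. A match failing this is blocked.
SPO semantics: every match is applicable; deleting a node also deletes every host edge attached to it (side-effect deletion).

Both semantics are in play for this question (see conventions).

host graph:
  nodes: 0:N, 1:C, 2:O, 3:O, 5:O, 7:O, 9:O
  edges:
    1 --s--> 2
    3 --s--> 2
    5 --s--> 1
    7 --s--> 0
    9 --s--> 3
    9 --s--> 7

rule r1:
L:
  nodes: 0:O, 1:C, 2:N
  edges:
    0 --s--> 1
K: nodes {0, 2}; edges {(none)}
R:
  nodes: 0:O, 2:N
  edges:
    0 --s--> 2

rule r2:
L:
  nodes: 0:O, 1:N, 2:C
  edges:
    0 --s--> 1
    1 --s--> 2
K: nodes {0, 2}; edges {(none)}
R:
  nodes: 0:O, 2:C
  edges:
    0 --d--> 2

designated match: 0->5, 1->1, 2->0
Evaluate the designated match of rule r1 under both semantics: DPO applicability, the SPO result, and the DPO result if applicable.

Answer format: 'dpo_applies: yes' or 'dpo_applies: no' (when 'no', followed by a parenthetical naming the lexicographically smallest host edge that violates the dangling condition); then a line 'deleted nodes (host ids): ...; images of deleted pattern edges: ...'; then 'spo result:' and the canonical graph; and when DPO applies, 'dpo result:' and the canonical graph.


dpo_applies: no
(the rule deletes node 1, which keeps host edge (1,2,s) outside the match image — the dangling condition fails, DPO blocks; SPO proceeds and side-deletes such edges)
deleted nodes (host ids): 1; images of deleted pattern edges: (5,1,s)
spo result:
nodes: 0:N, 2:O, 3:O, 5:O, 7:O, 9:O
edges: (3,2,s); (5,0,s); (7,0,s); (9,3,s); (9,7,s)


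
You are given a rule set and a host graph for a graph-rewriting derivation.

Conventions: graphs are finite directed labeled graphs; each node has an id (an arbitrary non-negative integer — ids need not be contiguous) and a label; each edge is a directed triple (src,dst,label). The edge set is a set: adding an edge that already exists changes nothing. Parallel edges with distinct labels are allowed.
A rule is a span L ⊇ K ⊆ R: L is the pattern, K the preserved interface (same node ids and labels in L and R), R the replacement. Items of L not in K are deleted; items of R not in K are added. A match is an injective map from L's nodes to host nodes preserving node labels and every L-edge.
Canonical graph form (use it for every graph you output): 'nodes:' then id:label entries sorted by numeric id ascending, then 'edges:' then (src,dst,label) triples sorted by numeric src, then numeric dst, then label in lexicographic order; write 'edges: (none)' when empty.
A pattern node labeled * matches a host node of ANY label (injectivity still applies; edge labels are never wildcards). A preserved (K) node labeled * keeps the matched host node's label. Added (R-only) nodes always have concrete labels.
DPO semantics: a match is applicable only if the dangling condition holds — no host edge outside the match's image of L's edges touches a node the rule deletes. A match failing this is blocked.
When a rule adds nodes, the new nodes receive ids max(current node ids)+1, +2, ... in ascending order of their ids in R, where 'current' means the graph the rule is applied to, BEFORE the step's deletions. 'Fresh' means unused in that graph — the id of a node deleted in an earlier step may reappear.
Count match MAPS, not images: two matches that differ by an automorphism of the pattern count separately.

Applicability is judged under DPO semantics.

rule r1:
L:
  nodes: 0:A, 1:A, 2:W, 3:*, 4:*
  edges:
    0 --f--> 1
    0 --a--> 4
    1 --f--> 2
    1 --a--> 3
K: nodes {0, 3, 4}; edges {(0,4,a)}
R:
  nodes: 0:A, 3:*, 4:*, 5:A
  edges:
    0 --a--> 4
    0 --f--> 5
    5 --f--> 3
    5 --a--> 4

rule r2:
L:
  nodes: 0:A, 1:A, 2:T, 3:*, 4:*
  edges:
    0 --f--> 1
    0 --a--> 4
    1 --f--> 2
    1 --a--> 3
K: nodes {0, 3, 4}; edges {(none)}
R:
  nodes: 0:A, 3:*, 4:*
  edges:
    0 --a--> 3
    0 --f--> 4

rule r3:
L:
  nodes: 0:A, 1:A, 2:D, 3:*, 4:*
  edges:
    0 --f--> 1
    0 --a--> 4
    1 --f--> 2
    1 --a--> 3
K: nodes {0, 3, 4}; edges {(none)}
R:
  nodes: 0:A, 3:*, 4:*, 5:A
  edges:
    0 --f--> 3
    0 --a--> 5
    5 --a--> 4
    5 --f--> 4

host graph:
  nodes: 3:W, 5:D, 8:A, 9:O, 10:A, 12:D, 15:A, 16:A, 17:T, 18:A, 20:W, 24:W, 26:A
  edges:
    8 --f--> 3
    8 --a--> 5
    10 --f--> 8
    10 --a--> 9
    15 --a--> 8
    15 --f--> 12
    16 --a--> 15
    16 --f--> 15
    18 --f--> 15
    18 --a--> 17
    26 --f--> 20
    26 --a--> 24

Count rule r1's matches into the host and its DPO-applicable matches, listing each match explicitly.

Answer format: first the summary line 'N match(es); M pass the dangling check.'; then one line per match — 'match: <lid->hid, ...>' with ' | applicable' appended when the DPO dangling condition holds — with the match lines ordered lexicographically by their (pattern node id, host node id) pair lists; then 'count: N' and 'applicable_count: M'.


1 match(es); 0 pass the dangling check.
match: 0->10, 1->8, 2->3, 3->5, 4->9
count: 1
applicable_count: 0
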